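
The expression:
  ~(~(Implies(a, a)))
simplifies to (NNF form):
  True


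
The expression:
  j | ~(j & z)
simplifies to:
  True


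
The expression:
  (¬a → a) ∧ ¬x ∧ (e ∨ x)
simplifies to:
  a ∧ e ∧ ¬x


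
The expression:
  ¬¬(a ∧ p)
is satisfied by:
  {a: True, p: True}


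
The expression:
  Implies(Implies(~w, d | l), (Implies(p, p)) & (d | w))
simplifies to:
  d | w | ~l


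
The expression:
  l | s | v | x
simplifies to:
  l | s | v | x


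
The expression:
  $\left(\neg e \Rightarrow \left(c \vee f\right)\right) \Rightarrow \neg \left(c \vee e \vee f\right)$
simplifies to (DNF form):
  $\neg c \wedge \neg e \wedge \neg f$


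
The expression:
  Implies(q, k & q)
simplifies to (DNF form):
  k | ~q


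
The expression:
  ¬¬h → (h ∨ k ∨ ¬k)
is always true.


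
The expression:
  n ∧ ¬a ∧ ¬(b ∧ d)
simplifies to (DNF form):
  (n ∧ ¬a ∧ ¬b) ∨ (n ∧ ¬a ∧ ¬d)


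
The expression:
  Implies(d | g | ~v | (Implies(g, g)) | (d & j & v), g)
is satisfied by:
  {g: True}


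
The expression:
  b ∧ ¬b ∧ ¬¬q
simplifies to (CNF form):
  False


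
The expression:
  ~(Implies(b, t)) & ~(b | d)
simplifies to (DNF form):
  False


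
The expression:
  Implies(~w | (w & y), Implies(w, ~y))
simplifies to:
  ~w | ~y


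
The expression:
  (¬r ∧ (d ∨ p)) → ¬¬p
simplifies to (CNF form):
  p ∨ r ∨ ¬d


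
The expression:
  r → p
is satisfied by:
  {p: True, r: False}
  {r: False, p: False}
  {r: True, p: True}


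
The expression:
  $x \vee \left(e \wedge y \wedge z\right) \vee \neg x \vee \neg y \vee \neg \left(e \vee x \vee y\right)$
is always true.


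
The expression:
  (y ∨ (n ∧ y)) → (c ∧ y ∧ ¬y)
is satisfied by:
  {y: False}


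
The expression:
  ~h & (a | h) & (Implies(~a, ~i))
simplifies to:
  a & ~h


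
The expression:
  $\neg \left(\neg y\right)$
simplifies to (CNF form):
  $y$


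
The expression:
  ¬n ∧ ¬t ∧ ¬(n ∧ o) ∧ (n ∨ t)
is never true.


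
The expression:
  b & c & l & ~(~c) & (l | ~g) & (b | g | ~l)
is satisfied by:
  {c: True, b: True, l: True}


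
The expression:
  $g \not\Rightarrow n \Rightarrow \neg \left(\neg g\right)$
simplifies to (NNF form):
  $\text{True}$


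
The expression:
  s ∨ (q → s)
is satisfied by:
  {s: True, q: False}
  {q: False, s: False}
  {q: True, s: True}


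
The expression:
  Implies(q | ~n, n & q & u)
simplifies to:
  n & (u | ~q)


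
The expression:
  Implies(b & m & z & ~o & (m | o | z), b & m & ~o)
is always true.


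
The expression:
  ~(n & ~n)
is always true.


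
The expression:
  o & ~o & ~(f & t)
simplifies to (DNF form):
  False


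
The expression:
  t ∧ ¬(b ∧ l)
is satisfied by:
  {t: True, l: False, b: False}
  {t: True, b: True, l: False}
  {t: True, l: True, b: False}


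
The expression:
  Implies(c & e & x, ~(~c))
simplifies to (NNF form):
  True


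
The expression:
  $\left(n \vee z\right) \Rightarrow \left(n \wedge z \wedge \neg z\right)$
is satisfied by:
  {n: False, z: False}


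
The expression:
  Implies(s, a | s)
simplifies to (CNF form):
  True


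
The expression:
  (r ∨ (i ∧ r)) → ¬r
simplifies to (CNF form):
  ¬r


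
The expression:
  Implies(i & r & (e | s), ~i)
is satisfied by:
  {e: False, s: False, i: False, r: False}
  {s: True, r: False, e: False, i: False}
  {e: True, r: False, s: False, i: False}
  {s: True, e: True, r: False, i: False}
  {r: True, e: False, s: False, i: False}
  {r: True, s: True, e: False, i: False}
  {r: True, e: True, s: False, i: False}
  {r: True, s: True, e: True, i: False}
  {i: True, r: False, e: False, s: False}
  {i: True, s: True, r: False, e: False}
  {i: True, e: True, r: False, s: False}
  {i: True, s: True, e: True, r: False}
  {i: True, r: True, e: False, s: False}


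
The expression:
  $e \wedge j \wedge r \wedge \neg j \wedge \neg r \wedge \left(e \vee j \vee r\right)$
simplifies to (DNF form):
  $\text{False}$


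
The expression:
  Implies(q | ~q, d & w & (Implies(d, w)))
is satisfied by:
  {w: True, d: True}


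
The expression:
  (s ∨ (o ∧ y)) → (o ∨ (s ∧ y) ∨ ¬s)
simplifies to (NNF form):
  o ∨ y ∨ ¬s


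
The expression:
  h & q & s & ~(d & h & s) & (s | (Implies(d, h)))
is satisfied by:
  {h: True, s: True, q: True, d: False}


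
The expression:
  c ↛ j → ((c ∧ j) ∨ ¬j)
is always true.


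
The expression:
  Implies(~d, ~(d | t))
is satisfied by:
  {d: True, t: False}
  {t: False, d: False}
  {t: True, d: True}


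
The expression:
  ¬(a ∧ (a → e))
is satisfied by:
  {e: False, a: False}
  {a: True, e: False}
  {e: True, a: False}


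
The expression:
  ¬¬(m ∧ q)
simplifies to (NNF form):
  m ∧ q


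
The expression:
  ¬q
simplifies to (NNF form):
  ¬q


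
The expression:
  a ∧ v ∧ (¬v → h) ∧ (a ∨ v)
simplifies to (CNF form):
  a ∧ v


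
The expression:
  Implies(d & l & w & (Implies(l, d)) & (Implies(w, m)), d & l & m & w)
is always true.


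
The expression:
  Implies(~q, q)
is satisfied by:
  {q: True}


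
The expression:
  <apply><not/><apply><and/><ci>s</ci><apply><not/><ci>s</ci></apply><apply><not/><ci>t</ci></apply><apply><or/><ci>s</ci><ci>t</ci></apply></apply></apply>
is always true.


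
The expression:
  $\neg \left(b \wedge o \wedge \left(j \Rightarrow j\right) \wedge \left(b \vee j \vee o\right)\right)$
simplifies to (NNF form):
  $\neg b \vee \neg o$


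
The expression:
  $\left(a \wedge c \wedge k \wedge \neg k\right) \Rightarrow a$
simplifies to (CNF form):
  $\text{True}$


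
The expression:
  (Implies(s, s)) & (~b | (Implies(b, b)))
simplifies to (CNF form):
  True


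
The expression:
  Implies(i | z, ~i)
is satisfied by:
  {i: False}


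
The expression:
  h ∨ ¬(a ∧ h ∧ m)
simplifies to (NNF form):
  True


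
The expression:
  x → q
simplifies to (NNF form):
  q ∨ ¬x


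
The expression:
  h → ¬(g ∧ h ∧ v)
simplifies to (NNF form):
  ¬g ∨ ¬h ∨ ¬v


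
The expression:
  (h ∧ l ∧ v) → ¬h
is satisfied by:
  {l: False, v: False, h: False}
  {h: True, l: False, v: False}
  {v: True, l: False, h: False}
  {h: True, v: True, l: False}
  {l: True, h: False, v: False}
  {h: True, l: True, v: False}
  {v: True, l: True, h: False}


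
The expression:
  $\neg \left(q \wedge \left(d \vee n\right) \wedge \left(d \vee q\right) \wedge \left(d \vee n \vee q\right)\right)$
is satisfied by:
  {d: False, q: False, n: False}
  {n: True, d: False, q: False}
  {d: True, n: False, q: False}
  {n: True, d: True, q: False}
  {q: True, n: False, d: False}


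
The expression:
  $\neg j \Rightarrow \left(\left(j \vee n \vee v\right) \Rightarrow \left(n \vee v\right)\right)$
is always true.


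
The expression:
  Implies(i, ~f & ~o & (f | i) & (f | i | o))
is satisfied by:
  {o: False, i: False, f: False}
  {f: True, o: False, i: False}
  {o: True, f: False, i: False}
  {f: True, o: True, i: False}
  {i: True, f: False, o: False}


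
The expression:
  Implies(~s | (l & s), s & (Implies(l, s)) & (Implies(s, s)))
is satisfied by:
  {s: True}


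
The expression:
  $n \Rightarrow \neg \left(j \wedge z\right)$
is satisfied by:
  {z: False, n: False, j: False}
  {j: True, z: False, n: False}
  {n: True, z: False, j: False}
  {j: True, n: True, z: False}
  {z: True, j: False, n: False}
  {j: True, z: True, n: False}
  {n: True, z: True, j: False}


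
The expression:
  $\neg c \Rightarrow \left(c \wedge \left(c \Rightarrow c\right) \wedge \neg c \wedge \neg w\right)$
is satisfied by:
  {c: True}


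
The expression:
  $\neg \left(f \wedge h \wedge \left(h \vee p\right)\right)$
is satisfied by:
  {h: False, f: False}
  {f: True, h: False}
  {h: True, f: False}


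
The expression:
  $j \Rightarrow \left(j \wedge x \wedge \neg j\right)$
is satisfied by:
  {j: False}


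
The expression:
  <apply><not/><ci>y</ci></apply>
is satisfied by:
  {y: False}


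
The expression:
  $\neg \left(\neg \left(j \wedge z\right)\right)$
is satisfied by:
  {z: True, j: True}


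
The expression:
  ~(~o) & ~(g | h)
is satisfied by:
  {o: True, g: False, h: False}


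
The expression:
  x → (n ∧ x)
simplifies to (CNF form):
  n ∨ ¬x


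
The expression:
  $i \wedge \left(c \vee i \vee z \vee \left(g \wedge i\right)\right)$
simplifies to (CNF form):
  $i$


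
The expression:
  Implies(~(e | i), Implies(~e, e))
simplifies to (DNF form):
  e | i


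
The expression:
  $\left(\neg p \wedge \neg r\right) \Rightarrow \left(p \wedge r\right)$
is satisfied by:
  {r: True, p: True}
  {r: True, p: False}
  {p: True, r: False}


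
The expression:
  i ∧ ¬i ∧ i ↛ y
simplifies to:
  False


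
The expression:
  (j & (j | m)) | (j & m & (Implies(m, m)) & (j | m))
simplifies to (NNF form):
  j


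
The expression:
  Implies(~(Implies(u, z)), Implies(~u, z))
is always true.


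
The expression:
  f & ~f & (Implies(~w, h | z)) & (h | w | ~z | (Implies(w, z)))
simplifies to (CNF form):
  False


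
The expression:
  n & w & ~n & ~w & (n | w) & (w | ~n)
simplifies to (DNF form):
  False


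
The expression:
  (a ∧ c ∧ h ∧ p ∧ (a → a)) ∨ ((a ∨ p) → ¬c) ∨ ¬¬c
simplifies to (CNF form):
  True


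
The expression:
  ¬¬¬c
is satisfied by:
  {c: False}


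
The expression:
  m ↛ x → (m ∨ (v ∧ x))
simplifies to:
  True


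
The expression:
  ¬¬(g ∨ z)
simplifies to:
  g ∨ z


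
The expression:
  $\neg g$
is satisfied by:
  {g: False}


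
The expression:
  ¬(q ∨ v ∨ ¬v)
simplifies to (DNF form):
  False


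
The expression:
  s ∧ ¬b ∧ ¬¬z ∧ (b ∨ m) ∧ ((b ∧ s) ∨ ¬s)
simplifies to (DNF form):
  False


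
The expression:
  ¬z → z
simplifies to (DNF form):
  z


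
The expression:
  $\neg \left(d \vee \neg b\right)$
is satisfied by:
  {b: True, d: False}


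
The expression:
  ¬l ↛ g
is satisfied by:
  {g: True, l: False}
  {l: False, g: False}
  {l: True, g: True}


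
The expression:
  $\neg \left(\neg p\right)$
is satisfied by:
  {p: True}


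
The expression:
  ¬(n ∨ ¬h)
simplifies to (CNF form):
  h ∧ ¬n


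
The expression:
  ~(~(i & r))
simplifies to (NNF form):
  i & r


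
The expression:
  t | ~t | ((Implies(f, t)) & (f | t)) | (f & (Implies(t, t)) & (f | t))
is always true.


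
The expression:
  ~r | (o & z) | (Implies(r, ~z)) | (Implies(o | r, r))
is always true.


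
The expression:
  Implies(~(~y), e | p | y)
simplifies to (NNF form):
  True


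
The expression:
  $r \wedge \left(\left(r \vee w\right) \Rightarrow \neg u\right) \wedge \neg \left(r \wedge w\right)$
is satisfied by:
  {r: True, u: False, w: False}


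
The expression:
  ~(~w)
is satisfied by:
  {w: True}


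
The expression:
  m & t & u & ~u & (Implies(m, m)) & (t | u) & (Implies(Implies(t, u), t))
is never true.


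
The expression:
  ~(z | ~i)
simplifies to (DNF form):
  i & ~z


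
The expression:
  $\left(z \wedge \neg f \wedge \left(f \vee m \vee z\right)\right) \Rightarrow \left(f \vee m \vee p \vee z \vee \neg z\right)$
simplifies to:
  $\text{True}$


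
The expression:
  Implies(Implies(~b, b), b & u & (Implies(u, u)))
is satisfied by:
  {u: True, b: False}
  {b: False, u: False}
  {b: True, u: True}


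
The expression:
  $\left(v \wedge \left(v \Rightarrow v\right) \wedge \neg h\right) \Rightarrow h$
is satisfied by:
  {h: True, v: False}
  {v: False, h: False}
  {v: True, h: True}


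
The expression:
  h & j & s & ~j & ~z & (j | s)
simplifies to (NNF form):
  False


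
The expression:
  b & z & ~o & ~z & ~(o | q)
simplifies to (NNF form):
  False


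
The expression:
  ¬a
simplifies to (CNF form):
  ¬a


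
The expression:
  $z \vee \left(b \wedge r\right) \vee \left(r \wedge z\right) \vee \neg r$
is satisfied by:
  {b: True, z: True, r: False}
  {b: True, z: False, r: False}
  {z: True, b: False, r: False}
  {b: False, z: False, r: False}
  {r: True, b: True, z: True}
  {r: True, b: True, z: False}
  {r: True, z: True, b: False}


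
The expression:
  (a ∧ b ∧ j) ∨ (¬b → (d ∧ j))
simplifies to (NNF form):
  b ∨ (d ∧ j)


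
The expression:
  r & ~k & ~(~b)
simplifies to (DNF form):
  b & r & ~k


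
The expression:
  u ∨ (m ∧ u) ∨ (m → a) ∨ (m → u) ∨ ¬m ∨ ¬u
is always true.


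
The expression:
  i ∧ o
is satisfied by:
  {i: True, o: True}


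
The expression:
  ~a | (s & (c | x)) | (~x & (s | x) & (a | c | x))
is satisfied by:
  {s: True, a: False}
  {a: False, s: False}
  {a: True, s: True}


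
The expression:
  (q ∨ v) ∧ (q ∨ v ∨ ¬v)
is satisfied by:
  {q: True, v: True}
  {q: True, v: False}
  {v: True, q: False}


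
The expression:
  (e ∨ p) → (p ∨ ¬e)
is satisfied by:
  {p: True, e: False}
  {e: False, p: False}
  {e: True, p: True}


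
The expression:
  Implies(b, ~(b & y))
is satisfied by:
  {y: False, b: False}
  {b: True, y: False}
  {y: True, b: False}


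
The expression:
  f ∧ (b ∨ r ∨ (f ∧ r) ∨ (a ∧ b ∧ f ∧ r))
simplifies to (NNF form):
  f ∧ (b ∨ r)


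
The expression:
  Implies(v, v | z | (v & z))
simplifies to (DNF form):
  True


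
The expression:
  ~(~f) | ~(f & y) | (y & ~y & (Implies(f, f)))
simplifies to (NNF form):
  True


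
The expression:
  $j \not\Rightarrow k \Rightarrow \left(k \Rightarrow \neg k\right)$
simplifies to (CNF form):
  $\text{True}$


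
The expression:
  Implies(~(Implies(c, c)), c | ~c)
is always true.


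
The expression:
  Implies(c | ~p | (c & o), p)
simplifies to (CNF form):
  p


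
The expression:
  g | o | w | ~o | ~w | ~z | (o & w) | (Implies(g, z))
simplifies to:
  True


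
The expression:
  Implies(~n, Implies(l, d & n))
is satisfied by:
  {n: True, l: False}
  {l: False, n: False}
  {l: True, n: True}


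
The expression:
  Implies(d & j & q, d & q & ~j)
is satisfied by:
  {q: False, d: False, j: False}
  {j: True, q: False, d: False}
  {d: True, q: False, j: False}
  {j: True, d: True, q: False}
  {q: True, j: False, d: False}
  {j: True, q: True, d: False}
  {d: True, q: True, j: False}


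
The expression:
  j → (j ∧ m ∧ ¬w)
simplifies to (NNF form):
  (m ∧ ¬w) ∨ ¬j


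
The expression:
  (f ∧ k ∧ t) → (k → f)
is always true.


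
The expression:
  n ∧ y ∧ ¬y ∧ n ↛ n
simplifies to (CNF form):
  False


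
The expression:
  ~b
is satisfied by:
  {b: False}


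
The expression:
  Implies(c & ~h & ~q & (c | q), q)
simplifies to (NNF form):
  h | q | ~c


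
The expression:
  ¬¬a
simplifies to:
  a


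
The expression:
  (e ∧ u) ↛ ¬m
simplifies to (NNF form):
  e ∧ m ∧ u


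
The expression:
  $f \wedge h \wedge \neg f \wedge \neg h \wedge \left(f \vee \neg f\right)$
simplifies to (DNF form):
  $\text{False}$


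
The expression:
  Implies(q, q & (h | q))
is always true.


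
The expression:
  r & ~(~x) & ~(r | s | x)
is never true.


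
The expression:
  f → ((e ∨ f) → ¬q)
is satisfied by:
  {q: False, f: False}
  {f: True, q: False}
  {q: True, f: False}


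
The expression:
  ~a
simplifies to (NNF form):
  ~a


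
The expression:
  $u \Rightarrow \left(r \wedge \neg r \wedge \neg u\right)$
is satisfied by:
  {u: False}


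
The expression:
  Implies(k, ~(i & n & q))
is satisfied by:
  {k: False, q: False, n: False, i: False}
  {i: True, k: False, q: False, n: False}
  {n: True, k: False, q: False, i: False}
  {i: True, n: True, k: False, q: False}
  {q: True, i: False, k: False, n: False}
  {i: True, q: True, k: False, n: False}
  {n: True, q: True, i: False, k: False}
  {i: True, n: True, q: True, k: False}
  {k: True, n: False, q: False, i: False}
  {i: True, k: True, n: False, q: False}
  {n: True, k: True, i: False, q: False}
  {i: True, n: True, k: True, q: False}
  {q: True, k: True, n: False, i: False}
  {i: True, q: True, k: True, n: False}
  {n: True, q: True, k: True, i: False}


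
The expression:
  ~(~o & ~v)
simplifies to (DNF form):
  o | v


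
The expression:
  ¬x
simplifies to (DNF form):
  ¬x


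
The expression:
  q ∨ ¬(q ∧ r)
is always true.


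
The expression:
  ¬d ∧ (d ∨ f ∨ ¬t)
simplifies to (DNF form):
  (f ∧ ¬d) ∨ (¬d ∧ ¬t)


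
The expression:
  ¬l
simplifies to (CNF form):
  ¬l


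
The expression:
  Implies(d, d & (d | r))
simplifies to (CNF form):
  True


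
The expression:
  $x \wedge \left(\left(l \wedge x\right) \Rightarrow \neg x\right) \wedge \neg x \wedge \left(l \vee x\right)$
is never true.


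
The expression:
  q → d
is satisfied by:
  {d: True, q: False}
  {q: False, d: False}
  {q: True, d: True}


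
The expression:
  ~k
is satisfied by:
  {k: False}


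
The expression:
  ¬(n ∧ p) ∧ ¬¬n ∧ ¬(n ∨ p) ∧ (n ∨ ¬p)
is never true.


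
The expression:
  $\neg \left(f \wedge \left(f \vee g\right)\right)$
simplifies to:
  $\neg f$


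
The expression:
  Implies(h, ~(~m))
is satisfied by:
  {m: True, h: False}
  {h: False, m: False}
  {h: True, m: True}


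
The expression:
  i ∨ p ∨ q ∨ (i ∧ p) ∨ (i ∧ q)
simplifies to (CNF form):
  i ∨ p ∨ q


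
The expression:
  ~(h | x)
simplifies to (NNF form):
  ~h & ~x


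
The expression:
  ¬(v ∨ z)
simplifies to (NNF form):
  ¬v ∧ ¬z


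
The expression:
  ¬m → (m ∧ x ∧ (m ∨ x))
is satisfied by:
  {m: True}


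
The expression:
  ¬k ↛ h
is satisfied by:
  {h: False, k: False}


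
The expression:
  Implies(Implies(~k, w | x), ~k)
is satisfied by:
  {k: False}


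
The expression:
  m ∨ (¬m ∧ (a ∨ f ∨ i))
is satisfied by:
  {i: True, a: True, m: True, f: True}
  {i: True, a: True, m: True, f: False}
  {i: True, a: True, f: True, m: False}
  {i: True, a: True, f: False, m: False}
  {i: True, m: True, f: True, a: False}
  {i: True, m: True, f: False, a: False}
  {i: True, m: False, f: True, a: False}
  {i: True, m: False, f: False, a: False}
  {a: True, m: True, f: True, i: False}
  {a: True, m: True, f: False, i: False}
  {a: True, f: True, m: False, i: False}
  {a: True, f: False, m: False, i: False}
  {m: True, f: True, a: False, i: False}
  {m: True, a: False, f: False, i: False}
  {f: True, a: False, m: False, i: False}


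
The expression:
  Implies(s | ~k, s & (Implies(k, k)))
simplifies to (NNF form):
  k | s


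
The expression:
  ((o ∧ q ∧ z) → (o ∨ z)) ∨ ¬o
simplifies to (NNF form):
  True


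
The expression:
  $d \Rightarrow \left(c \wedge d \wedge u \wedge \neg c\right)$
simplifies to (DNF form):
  $\neg d$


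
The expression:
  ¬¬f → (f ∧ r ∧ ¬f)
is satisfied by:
  {f: False}


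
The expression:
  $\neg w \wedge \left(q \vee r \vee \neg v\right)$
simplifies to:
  $\neg w \wedge \left(q \vee r \vee \neg v\right)$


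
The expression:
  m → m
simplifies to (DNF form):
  True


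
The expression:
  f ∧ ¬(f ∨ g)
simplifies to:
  False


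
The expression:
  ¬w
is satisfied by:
  {w: False}


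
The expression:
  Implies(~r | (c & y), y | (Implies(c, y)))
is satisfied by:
  {r: True, y: True, c: False}
  {r: True, c: False, y: False}
  {y: True, c: False, r: False}
  {y: False, c: False, r: False}
  {r: True, y: True, c: True}
  {r: True, c: True, y: False}
  {y: True, c: True, r: False}


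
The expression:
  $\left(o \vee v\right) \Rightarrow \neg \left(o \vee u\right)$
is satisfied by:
  {u: False, o: False, v: False}
  {v: True, u: False, o: False}
  {u: True, v: False, o: False}


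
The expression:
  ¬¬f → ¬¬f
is always true.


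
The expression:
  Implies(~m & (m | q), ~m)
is always true.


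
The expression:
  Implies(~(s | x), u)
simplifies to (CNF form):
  s | u | x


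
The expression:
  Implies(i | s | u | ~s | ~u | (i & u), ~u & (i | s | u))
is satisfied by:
  {i: True, s: True, u: False}
  {i: True, u: False, s: False}
  {s: True, u: False, i: False}


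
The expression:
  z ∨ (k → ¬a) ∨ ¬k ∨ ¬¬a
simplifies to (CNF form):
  True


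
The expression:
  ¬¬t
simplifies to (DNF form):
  t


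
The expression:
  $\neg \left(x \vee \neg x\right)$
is never true.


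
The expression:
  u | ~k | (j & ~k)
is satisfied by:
  {u: True, k: False}
  {k: False, u: False}
  {k: True, u: True}


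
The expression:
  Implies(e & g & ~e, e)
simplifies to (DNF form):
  True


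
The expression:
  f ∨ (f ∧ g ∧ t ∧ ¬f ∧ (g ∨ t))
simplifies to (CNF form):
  f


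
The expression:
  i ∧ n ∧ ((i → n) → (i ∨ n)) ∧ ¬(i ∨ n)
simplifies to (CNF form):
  False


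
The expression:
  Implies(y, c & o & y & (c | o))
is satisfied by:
  {c: True, o: True, y: False}
  {c: True, o: False, y: False}
  {o: True, c: False, y: False}
  {c: False, o: False, y: False}
  {y: True, c: True, o: True}


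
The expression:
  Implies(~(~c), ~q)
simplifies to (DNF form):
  ~c | ~q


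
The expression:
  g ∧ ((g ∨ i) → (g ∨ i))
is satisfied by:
  {g: True}


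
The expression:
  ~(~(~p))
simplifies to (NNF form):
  ~p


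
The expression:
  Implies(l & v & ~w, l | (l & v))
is always true.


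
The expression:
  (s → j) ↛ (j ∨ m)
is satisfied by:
  {j: False, s: False, m: False}


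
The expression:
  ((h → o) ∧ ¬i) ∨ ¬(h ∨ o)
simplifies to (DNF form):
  (o ∧ ¬i) ∨ (¬h ∧ ¬o)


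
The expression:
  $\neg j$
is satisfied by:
  {j: False}


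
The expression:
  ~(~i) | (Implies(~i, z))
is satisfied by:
  {i: True, z: True}
  {i: True, z: False}
  {z: True, i: False}


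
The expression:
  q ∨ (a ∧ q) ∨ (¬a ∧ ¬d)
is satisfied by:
  {q: True, a: False, d: False}
  {d: True, q: True, a: False}
  {q: True, a: True, d: False}
  {d: True, q: True, a: True}
  {d: False, a: False, q: False}


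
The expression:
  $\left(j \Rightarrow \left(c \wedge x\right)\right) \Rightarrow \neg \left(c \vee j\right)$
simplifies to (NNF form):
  $\left(j \wedge \neg x\right) \vee \neg c$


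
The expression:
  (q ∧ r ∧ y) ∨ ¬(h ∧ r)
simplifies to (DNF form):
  (q ∧ y) ∨ ¬h ∨ ¬r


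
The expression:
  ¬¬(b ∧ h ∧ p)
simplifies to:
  b ∧ h ∧ p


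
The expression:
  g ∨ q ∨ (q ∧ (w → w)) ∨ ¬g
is always true.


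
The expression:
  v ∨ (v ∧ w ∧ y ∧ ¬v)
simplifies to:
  v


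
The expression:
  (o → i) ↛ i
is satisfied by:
  {i: False, o: False}


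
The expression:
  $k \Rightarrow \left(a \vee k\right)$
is always true.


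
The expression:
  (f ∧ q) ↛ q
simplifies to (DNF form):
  False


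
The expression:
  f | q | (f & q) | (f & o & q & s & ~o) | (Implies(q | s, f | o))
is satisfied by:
  {o: True, q: True, f: True, s: False}
  {o: True, q: True, s: False, f: False}
  {o: True, f: True, s: False, q: False}
  {o: True, s: False, f: False, q: False}
  {q: True, f: True, s: False, o: False}
  {q: True, s: False, f: False, o: False}
  {f: True, q: False, s: False, o: False}
  {q: False, s: False, f: False, o: False}
  {q: True, o: True, s: True, f: True}
  {q: True, o: True, s: True, f: False}
  {o: True, s: True, f: True, q: False}
  {o: True, s: True, q: False, f: False}
  {f: True, s: True, q: True, o: False}
  {s: True, q: True, o: False, f: False}
  {s: True, f: True, o: False, q: False}


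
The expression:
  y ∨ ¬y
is always true.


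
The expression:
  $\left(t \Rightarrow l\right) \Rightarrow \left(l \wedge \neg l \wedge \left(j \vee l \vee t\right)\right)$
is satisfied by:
  {t: True, l: False}


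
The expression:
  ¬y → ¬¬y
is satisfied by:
  {y: True}


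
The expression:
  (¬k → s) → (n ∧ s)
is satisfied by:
  {n: True, s: False, k: False}
  {n: False, s: False, k: False}
  {s: True, n: True, k: False}
  {k: True, s: True, n: True}


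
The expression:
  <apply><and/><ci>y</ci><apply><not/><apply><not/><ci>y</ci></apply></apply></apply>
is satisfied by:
  {y: True}


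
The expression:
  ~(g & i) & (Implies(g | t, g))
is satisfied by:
  {t: False, i: False, g: False}
  {g: True, t: False, i: False}
  {i: True, t: False, g: False}
  {g: True, t: True, i: False}


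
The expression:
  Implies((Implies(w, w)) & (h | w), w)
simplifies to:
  w | ~h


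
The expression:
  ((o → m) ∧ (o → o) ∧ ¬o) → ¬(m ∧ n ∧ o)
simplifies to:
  True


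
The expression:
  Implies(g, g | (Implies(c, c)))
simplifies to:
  True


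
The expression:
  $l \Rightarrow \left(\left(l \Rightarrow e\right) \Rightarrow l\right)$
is always true.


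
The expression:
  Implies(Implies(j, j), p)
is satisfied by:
  {p: True}


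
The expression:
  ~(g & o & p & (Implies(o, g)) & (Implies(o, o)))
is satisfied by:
  {p: False, o: False, g: False}
  {g: True, p: False, o: False}
  {o: True, p: False, g: False}
  {g: True, o: True, p: False}
  {p: True, g: False, o: False}
  {g: True, p: True, o: False}
  {o: True, p: True, g: False}


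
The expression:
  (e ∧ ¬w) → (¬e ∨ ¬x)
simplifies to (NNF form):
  w ∨ ¬e ∨ ¬x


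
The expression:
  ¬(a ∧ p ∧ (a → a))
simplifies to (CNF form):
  ¬a ∨ ¬p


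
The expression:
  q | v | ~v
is always true.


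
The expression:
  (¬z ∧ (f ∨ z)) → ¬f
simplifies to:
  z ∨ ¬f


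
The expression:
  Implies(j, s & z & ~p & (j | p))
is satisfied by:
  {s: True, z: True, j: False, p: False}
  {s: True, z: False, j: False, p: False}
  {z: True, p: False, s: False, j: False}
  {p: False, z: False, s: False, j: False}
  {p: True, s: True, z: True, j: False}
  {p: True, s: True, z: False, j: False}
  {p: True, z: True, s: False, j: False}
  {p: True, z: False, s: False, j: False}
  {j: True, s: True, z: True, p: False}


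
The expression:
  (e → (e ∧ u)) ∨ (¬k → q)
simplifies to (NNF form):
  k ∨ q ∨ u ∨ ¬e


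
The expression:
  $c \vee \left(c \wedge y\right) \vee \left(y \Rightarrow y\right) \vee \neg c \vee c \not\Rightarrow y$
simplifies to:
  $\text{True}$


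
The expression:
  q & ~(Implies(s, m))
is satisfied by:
  {s: True, q: True, m: False}


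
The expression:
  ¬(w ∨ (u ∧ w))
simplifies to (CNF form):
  ¬w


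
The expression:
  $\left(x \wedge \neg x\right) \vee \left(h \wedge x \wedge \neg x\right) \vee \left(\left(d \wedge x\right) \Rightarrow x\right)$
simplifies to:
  $\text{True}$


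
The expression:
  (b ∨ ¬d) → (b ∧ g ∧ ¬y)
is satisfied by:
  {d: True, g: True, b: False, y: False}
  {d: True, g: False, b: False, y: False}
  {y: True, d: True, g: True, b: False}
  {y: True, d: True, g: False, b: False}
  {b: True, d: True, g: True, y: False}
  {b: True, g: True, d: False, y: False}


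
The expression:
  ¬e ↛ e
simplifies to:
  True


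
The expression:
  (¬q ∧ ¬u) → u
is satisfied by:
  {q: True, u: True}
  {q: True, u: False}
  {u: True, q: False}


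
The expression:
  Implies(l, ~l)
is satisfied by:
  {l: False}


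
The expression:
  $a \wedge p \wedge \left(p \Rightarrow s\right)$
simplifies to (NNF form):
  $a \wedge p \wedge s$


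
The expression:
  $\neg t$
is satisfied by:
  {t: False}


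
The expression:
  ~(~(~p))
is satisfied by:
  {p: False}


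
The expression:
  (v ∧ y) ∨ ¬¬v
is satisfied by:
  {v: True}


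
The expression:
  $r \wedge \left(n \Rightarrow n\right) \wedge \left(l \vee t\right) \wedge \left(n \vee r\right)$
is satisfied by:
  {r: True, t: True, l: True}
  {r: True, t: True, l: False}
  {r: True, l: True, t: False}


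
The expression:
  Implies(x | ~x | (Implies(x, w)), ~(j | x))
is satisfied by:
  {x: False, j: False}


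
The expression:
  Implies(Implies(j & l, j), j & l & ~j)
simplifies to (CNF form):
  False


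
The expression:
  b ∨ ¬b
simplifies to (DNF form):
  True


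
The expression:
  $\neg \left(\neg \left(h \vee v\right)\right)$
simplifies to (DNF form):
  $h \vee v$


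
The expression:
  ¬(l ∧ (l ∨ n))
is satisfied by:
  {l: False}


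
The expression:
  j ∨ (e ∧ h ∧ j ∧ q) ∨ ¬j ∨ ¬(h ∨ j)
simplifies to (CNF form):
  True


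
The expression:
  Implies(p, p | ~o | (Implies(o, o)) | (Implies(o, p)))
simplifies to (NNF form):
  True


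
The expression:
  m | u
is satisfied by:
  {m: True, u: True}
  {m: True, u: False}
  {u: True, m: False}


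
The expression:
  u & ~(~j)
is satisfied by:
  {j: True, u: True}


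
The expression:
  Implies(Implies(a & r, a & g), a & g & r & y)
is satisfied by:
  {y: True, a: True, r: True, g: False}
  {a: True, r: True, y: False, g: False}
  {y: True, g: True, a: True, r: True}


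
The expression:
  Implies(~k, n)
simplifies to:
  k | n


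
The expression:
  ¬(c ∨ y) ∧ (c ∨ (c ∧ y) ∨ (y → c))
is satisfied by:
  {y: False, c: False}


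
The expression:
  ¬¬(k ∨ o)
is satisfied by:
  {k: True, o: True}
  {k: True, o: False}
  {o: True, k: False}


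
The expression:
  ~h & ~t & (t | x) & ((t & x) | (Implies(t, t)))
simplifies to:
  x & ~h & ~t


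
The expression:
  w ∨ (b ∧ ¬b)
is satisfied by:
  {w: True}


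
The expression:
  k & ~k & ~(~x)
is never true.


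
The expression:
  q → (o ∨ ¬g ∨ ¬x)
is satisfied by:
  {o: True, g: False, q: False, x: False}
  {o: False, g: False, q: False, x: False}
  {x: True, o: True, g: False, q: False}
  {x: True, o: False, g: False, q: False}
  {o: True, q: True, x: False, g: False}
  {q: True, x: False, g: False, o: False}
  {x: True, q: True, o: True, g: False}
  {x: True, q: True, o: False, g: False}
  {o: True, g: True, x: False, q: False}
  {g: True, x: False, q: False, o: False}
  {o: True, x: True, g: True, q: False}
  {x: True, g: True, o: False, q: False}
  {o: True, q: True, g: True, x: False}
  {q: True, g: True, x: False, o: False}
  {x: True, q: True, g: True, o: True}


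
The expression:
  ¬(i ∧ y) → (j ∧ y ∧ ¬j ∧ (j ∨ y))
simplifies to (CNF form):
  i ∧ y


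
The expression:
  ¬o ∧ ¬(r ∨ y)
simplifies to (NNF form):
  ¬o ∧ ¬r ∧ ¬y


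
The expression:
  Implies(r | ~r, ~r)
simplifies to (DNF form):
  ~r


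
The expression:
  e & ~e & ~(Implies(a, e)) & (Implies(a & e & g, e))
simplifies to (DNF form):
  False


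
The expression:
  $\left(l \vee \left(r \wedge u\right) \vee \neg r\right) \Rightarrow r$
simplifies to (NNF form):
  $r$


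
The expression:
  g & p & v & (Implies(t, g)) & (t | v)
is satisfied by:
  {p: True, g: True, v: True}


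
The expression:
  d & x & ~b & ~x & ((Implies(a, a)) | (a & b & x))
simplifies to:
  False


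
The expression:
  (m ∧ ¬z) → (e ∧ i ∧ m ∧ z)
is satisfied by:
  {z: True, m: False}
  {m: False, z: False}
  {m: True, z: True}


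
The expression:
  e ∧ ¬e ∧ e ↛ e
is never true.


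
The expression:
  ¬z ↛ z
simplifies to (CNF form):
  True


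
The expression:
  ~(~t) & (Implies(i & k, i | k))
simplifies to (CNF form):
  t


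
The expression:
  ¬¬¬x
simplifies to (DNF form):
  ¬x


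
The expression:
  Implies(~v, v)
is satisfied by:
  {v: True}


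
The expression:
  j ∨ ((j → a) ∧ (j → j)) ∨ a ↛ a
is always true.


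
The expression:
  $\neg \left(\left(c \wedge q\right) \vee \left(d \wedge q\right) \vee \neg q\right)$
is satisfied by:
  {q: True, d: False, c: False}


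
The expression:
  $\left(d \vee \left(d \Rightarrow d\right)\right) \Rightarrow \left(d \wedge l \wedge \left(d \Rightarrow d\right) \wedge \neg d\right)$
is never true.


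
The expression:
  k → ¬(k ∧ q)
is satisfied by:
  {k: False, q: False}
  {q: True, k: False}
  {k: True, q: False}


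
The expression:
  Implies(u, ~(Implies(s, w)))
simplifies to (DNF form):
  ~u | (s & ~w)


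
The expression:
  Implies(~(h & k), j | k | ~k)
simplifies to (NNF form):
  True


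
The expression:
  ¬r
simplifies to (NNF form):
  ¬r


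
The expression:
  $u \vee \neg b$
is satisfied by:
  {u: True, b: False}
  {b: False, u: False}
  {b: True, u: True}


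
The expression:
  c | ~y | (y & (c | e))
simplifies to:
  c | e | ~y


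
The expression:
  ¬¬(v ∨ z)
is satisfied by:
  {z: True, v: True}
  {z: True, v: False}
  {v: True, z: False}


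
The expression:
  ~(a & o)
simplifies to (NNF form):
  ~a | ~o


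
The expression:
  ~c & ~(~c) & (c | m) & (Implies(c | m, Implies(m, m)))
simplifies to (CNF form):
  False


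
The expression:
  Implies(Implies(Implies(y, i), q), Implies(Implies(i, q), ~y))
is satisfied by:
  {i: True, q: False, y: False}
  {q: False, y: False, i: False}
  {i: True, q: True, y: False}
  {q: True, i: False, y: False}
  {y: True, i: True, q: False}


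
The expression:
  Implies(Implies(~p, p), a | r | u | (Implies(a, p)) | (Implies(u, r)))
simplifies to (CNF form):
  True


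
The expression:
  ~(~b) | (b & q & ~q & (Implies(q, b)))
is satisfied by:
  {b: True}


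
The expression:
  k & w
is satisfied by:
  {w: True, k: True}


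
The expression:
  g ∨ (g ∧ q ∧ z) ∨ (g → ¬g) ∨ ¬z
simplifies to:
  True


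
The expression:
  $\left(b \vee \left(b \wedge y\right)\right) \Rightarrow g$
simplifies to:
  $g \vee \neg b$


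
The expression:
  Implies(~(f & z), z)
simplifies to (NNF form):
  z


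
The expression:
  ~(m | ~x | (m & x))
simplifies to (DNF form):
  x & ~m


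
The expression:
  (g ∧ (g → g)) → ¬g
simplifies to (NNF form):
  ¬g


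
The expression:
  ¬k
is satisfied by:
  {k: False}


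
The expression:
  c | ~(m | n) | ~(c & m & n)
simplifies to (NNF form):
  True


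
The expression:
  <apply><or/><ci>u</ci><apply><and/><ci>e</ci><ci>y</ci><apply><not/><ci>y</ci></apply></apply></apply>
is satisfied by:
  {u: True}


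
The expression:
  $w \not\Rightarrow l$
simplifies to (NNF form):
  $w \wedge \neg l$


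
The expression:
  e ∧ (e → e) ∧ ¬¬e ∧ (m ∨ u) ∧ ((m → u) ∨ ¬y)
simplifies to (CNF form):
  e ∧ (m ∨ u) ∧ (u ∨ ¬y)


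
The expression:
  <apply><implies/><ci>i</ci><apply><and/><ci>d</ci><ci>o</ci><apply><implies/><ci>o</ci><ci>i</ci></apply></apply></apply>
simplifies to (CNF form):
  <apply><and/><apply><or/><ci>d</ci><apply><not/><ci>i</ci></apply></apply><apply><or/><ci>o</ci><apply><not/><ci>i</ci></apply></apply></apply>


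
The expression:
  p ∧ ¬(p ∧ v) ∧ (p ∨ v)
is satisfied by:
  {p: True, v: False}


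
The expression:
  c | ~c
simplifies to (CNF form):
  True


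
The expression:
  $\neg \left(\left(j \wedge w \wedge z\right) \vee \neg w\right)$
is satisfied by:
  {w: True, z: False, j: False}
  {w: True, j: True, z: False}
  {w: True, z: True, j: False}


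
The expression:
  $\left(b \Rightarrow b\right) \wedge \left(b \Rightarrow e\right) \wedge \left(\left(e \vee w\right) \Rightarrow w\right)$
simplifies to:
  $\left(e \wedge w\right) \vee \left(\neg b \wedge \neg e\right)$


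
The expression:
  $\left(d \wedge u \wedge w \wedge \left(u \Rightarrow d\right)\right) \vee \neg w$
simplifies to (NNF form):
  $\left(d \wedge u\right) \vee \neg w$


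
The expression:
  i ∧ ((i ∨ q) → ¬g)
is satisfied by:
  {i: True, g: False}


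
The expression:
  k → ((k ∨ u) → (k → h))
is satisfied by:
  {h: True, k: False}
  {k: False, h: False}
  {k: True, h: True}


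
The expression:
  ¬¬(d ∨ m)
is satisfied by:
  {d: True, m: True}
  {d: True, m: False}
  {m: True, d: False}


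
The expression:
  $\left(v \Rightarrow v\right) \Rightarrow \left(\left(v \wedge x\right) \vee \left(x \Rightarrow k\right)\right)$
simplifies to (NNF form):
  $k \vee v \vee \neg x$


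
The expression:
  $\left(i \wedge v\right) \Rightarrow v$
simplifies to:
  $\text{True}$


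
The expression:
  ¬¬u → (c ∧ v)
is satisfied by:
  {v: True, c: True, u: False}
  {v: True, c: False, u: False}
  {c: True, v: False, u: False}
  {v: False, c: False, u: False}
  {v: True, u: True, c: True}


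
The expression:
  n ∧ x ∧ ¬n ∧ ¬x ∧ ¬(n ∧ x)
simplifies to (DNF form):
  False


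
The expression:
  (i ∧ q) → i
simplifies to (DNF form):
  True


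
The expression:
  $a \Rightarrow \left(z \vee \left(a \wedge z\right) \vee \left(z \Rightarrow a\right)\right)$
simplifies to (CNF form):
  $\text{True}$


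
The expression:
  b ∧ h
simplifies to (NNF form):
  b ∧ h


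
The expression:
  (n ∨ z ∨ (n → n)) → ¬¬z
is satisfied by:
  {z: True}


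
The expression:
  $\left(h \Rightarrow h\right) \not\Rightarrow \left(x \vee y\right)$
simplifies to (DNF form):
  $\neg x \wedge \neg y$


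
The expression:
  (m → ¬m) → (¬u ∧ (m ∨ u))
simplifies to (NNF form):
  m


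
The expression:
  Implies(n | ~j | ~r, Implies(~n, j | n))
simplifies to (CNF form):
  j | n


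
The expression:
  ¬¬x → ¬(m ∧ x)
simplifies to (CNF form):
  ¬m ∨ ¬x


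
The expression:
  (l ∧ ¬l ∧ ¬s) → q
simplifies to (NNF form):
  True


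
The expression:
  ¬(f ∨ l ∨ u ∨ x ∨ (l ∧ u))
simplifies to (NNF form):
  ¬f ∧ ¬l ∧ ¬u ∧ ¬x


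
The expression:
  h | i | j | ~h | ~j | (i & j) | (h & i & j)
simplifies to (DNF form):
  True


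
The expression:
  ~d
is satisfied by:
  {d: False}


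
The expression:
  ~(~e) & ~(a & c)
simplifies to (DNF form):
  (e & ~a) | (e & ~c)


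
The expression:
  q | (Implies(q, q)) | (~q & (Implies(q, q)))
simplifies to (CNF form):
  True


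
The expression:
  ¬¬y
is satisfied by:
  {y: True}


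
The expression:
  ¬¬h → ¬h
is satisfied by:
  {h: False}


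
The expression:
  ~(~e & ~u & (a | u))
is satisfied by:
  {e: True, u: True, a: False}
  {e: True, u: False, a: False}
  {u: True, e: False, a: False}
  {e: False, u: False, a: False}
  {a: True, e: True, u: True}
  {a: True, e: True, u: False}
  {a: True, u: True, e: False}


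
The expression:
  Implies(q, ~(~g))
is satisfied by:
  {g: True, q: False}
  {q: False, g: False}
  {q: True, g: True}
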